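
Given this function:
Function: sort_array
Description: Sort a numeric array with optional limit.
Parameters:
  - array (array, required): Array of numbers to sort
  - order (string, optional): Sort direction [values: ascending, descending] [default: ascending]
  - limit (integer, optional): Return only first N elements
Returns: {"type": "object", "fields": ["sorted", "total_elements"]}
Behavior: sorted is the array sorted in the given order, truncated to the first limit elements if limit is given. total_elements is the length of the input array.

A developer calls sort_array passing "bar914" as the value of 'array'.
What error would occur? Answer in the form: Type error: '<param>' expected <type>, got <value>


Spec: 'array' is declared as array; "bar914" is a string.
Type error: 'array' expected array, got "bar914"


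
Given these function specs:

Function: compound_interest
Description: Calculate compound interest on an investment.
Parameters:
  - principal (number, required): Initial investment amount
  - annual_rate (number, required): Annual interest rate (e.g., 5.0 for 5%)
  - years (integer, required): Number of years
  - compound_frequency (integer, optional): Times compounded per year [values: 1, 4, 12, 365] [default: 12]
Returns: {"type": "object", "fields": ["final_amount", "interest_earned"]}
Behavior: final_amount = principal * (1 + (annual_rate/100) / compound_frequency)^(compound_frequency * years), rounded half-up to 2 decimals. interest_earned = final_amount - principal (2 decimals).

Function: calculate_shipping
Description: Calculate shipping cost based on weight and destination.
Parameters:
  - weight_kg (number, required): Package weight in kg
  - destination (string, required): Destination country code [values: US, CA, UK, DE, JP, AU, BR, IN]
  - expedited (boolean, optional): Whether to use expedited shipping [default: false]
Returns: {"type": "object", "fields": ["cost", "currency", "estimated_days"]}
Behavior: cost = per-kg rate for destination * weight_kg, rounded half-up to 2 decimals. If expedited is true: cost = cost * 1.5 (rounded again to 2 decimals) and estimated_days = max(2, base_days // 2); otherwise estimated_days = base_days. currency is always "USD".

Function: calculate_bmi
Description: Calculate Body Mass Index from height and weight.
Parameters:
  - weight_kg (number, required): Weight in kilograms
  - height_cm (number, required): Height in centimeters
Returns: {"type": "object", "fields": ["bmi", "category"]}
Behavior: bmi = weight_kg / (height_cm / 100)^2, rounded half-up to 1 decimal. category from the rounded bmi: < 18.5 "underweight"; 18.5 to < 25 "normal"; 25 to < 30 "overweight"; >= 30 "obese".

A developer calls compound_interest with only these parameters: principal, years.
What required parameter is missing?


Required parameters: principal, annual_rate, years
Provided: principal, years
Missing: annual_rate
annual_rate


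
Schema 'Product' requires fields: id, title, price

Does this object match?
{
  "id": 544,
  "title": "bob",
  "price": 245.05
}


Checking required fields... All present.
Valid - all required fields present


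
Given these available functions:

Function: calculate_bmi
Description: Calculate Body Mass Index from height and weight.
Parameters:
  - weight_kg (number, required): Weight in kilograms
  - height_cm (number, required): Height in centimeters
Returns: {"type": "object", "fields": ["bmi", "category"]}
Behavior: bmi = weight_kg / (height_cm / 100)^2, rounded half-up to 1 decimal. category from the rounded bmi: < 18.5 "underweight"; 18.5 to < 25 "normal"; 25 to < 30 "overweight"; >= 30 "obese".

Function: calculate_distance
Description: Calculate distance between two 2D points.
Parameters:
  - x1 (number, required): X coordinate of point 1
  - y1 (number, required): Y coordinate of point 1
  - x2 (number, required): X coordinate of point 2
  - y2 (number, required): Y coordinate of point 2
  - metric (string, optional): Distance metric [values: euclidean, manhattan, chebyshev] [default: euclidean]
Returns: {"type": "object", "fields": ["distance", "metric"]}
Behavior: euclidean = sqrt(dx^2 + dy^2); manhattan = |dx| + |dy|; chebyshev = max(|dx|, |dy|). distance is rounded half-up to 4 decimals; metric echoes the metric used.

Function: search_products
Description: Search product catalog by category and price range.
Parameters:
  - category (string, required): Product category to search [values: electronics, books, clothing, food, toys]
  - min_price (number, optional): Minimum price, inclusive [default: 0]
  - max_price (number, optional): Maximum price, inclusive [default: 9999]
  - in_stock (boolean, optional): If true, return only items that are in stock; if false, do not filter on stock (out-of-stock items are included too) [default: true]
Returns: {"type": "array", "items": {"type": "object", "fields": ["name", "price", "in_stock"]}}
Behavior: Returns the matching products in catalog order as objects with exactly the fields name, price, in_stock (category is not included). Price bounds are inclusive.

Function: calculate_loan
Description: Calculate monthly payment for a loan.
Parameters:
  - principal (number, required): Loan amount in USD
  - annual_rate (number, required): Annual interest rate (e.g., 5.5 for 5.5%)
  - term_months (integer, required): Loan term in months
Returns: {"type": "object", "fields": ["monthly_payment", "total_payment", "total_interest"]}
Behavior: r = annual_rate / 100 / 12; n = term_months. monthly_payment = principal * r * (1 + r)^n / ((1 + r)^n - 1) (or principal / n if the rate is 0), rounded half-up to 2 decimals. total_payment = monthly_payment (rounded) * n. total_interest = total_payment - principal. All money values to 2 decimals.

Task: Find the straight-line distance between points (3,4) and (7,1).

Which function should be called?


The task needs a function whose description is: Calculate distance between two 2D points.
calculate_distance


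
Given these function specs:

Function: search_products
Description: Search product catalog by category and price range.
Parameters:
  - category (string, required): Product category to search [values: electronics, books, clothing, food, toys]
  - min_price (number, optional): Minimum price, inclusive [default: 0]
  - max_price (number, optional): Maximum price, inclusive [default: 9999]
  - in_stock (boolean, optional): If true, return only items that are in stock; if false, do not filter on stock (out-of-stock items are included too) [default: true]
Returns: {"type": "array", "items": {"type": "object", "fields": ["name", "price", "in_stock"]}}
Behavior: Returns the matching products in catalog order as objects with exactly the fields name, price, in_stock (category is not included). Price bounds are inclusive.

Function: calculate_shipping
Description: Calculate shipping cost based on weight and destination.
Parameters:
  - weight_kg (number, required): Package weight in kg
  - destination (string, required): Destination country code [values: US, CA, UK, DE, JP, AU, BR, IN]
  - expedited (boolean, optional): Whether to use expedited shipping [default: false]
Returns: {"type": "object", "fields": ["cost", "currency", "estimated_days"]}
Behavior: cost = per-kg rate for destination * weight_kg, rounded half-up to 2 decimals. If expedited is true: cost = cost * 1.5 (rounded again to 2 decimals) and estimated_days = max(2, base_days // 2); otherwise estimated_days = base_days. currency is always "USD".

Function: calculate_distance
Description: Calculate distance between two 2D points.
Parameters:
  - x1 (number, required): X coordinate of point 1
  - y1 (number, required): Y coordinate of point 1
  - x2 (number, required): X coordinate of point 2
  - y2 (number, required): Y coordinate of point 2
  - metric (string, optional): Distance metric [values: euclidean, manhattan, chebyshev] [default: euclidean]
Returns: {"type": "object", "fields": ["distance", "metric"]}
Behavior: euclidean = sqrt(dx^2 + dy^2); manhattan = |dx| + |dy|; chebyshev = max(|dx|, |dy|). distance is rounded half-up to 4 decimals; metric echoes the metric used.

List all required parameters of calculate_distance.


Parameters of calculate_distance and their required/optional flag:
  x1: required
  y1: required
  x2: required
  y2: required
  metric: optional
x1, x2, y1, y2


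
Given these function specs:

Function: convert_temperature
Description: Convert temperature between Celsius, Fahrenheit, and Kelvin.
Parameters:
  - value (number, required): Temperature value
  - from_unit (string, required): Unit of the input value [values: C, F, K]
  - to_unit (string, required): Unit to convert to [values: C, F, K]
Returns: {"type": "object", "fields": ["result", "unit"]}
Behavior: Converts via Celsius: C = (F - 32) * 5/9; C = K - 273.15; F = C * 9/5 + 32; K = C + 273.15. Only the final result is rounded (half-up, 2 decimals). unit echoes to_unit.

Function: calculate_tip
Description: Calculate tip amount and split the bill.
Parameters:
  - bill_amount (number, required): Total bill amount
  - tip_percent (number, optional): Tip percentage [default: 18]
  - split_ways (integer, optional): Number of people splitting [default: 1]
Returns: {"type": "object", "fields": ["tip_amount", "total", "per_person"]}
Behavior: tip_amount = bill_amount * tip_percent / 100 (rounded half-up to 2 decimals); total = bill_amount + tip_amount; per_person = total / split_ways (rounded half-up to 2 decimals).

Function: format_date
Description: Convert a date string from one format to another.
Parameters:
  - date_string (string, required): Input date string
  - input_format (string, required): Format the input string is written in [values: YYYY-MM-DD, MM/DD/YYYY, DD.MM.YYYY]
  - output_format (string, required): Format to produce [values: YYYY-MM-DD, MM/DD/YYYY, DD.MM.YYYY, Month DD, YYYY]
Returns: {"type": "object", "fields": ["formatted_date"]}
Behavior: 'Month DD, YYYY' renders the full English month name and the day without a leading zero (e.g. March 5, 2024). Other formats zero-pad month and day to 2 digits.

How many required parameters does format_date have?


Parameters of format_date: date_string (required), input_format (required), output_format (required)
Required count:
3


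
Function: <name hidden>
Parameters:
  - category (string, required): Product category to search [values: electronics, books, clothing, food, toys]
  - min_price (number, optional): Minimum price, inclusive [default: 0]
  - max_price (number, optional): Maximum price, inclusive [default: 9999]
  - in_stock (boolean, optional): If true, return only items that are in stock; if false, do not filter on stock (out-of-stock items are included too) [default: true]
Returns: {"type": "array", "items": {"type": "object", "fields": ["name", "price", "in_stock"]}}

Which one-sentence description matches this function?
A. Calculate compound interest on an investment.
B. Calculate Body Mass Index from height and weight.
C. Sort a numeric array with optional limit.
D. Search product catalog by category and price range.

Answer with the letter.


Parameters category, min_price, max_price, in_stock and return "array" fit: Search product catalog by category and price range.
D


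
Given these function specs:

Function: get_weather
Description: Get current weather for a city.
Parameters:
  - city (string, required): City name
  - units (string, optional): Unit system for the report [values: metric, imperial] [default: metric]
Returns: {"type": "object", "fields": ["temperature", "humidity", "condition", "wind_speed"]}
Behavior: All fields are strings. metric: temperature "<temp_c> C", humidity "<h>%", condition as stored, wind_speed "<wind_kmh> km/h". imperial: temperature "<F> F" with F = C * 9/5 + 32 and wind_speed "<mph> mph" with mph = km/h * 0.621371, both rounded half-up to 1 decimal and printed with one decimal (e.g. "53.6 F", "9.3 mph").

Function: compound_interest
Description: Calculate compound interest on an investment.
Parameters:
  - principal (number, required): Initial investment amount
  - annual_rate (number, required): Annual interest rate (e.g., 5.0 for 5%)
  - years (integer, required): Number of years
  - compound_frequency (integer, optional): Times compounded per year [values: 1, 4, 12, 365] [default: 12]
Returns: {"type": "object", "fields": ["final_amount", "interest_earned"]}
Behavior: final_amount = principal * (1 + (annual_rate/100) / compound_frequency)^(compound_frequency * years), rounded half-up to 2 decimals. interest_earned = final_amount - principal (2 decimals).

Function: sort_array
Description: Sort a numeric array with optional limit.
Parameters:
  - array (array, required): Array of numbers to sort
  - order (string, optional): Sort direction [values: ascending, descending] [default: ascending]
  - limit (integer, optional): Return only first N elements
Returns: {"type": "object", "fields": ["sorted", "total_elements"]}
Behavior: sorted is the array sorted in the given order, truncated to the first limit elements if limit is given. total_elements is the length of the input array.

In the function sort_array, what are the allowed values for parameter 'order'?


The sort_array spec declares:
  - order (string, optional): Sort direction [values: ascending, descending] [default: ascending]
Allowed values:
ascending, descending


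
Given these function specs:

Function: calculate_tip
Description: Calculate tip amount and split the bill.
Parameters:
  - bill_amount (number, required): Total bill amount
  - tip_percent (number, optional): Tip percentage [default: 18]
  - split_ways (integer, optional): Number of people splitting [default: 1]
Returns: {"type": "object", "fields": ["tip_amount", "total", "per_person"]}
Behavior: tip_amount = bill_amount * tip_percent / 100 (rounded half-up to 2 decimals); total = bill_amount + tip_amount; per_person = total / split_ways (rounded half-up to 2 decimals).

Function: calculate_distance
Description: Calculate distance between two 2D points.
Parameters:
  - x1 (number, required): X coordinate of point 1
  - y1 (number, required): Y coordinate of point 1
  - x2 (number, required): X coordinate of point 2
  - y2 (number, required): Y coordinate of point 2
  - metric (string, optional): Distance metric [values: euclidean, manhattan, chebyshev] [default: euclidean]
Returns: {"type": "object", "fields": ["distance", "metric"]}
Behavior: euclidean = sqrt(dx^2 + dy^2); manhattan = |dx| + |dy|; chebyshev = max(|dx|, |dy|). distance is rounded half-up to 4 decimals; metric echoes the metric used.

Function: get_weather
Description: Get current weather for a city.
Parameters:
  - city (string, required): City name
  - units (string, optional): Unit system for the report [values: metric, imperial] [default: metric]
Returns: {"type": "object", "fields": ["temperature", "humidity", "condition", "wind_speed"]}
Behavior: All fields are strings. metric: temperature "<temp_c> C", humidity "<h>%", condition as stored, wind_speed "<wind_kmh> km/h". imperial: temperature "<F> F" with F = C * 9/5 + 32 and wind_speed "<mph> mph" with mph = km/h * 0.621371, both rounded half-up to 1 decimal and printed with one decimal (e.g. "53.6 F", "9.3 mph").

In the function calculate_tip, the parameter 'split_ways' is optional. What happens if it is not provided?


The calculate_tip spec declares:
  - split_ways (integer, optional): Number of people splitting [default: 1]
It defaults to 1


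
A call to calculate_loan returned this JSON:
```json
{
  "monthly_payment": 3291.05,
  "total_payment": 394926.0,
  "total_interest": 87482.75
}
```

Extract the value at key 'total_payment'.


394926.0


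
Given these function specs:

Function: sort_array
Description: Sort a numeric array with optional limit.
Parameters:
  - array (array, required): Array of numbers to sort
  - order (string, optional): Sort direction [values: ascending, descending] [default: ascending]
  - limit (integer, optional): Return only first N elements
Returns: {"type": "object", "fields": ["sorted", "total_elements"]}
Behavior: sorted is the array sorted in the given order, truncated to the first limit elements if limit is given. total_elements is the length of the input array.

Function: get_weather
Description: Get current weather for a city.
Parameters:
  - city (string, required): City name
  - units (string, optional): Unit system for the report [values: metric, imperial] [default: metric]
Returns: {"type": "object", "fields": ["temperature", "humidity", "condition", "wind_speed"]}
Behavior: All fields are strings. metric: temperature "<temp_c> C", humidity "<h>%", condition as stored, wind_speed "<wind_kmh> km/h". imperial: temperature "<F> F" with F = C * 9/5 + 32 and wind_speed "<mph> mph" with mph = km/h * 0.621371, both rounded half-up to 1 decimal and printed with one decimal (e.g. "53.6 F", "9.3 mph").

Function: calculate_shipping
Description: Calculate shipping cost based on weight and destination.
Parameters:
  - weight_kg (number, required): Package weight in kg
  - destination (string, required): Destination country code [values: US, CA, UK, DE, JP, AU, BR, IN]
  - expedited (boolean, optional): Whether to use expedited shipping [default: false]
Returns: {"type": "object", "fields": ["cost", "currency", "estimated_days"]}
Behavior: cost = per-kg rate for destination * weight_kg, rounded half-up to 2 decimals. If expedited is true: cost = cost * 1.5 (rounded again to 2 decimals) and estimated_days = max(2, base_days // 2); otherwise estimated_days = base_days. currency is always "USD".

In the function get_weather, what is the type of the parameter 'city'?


The get_weather spec declares:
  - city (string, required): City name
Type:
string


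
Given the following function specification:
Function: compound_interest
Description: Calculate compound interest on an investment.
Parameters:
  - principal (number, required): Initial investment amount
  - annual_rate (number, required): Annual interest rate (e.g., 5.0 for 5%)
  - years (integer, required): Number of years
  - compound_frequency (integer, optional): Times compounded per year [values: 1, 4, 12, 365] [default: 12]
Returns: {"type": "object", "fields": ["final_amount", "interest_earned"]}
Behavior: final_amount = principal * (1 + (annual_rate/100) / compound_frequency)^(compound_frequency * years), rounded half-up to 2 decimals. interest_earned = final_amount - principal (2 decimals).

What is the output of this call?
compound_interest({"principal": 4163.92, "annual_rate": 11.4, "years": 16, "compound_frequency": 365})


rate per period = 11.4/100/365 = 0.000312328767 (keep full precision); periods = 365 * 16 = 5840
(1 + 0.000312328767)^5840 = 6.19483088
final_amount = 4163.92 * 6.19483088 = 25794.780203 -> 25794.78
interest_earned = 25794.78 - 4163.92 = 21630.86
Output:
{"final_amount": 25794.78, "interest_earned": 21630.86}


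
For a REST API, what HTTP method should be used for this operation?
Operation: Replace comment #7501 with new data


GET = read, POST = create, PUT = update/replace, DELETE = remove
This operation is an update/replace.
PUT


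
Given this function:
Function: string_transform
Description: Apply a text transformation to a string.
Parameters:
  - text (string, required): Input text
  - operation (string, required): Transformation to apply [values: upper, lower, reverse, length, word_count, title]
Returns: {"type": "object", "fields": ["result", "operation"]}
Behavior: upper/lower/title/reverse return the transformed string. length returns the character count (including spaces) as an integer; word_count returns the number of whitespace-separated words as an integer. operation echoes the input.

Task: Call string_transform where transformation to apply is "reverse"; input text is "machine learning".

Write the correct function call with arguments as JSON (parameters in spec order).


Mapping each described value to its parameter name:
  'Transformation to apply' -> operation = "reverse"
  'Input text' -> text = "machine learning"
string_transform({"text": "machine learning", "operation": "reverse"})


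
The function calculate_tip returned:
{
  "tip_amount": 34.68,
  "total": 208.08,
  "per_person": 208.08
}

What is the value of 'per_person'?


208.08


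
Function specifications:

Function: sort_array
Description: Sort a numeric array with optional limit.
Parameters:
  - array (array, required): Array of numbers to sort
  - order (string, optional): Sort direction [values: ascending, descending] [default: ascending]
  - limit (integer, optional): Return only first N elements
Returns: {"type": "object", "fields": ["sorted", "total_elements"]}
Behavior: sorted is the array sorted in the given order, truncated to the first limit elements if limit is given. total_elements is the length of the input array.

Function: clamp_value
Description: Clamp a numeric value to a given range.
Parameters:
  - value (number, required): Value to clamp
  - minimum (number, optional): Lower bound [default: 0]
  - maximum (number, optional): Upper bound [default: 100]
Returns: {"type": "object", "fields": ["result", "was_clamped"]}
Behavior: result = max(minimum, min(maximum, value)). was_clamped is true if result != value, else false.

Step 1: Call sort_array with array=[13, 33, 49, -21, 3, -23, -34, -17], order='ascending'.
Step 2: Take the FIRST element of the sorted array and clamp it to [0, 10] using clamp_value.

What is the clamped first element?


Step 1: sort_array(order=ascending)
  sorted: [-34, -23, -21, -17, 3, 13, 33, 49]
  -> first element = -34
Step 2: clamp_value(value=-34, minimum=0, maximum=10)
  result = max(0, min(10, -34)) = max(0, -34) = 0
  was_clamped = (0 != -34) = true
  -> result = 0
0


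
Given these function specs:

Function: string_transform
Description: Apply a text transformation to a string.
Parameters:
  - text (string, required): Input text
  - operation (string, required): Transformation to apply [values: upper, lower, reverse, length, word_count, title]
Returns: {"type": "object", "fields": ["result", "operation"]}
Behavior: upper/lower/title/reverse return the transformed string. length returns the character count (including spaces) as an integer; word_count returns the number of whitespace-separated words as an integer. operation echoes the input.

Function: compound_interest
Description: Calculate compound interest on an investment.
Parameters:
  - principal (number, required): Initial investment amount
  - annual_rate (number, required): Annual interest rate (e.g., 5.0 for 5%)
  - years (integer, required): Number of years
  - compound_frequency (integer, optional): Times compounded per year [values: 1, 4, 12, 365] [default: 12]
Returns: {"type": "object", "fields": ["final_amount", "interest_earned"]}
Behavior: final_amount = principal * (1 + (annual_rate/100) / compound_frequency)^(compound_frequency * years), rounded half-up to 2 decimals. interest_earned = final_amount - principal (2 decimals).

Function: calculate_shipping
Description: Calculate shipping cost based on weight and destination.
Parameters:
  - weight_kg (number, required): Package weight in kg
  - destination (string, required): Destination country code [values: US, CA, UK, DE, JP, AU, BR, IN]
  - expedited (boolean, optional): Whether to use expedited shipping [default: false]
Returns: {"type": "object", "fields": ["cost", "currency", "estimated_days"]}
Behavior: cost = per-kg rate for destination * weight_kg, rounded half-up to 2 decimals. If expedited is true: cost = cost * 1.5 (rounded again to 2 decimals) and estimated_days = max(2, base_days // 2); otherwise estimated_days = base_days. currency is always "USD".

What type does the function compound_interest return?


The compound_interest spec declares Returns: {"type": "object", "fields": ["final_amount", "interest_earned"]}
Type:
object


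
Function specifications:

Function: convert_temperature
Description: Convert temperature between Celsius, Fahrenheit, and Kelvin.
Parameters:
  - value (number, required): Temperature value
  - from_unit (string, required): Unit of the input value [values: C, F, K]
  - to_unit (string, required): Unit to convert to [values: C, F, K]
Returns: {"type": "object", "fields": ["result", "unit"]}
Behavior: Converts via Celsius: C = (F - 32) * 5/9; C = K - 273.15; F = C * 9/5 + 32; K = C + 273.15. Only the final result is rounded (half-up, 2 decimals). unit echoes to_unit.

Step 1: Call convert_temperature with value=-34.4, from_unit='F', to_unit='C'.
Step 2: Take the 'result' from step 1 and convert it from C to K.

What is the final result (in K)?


Step 1: convert_temperature(value=-34.4, from_unit=F, to_unit=C)
  To C: (-34.4 - 32) * 5/9 = -36.888889
  Target is C: -36.888889
  Round to 2 decimals: -36.89
  -> result = -36.89 C
Step 2: convert_temperature(value=-36.89, from_unit=C, to_unit=K)
  Input already in C: -36.89
  To K: -36.89 + 273.15 = 236.26
  Round to 2 decimals: 236.26
  -> result = 236.26 K
236.26 K


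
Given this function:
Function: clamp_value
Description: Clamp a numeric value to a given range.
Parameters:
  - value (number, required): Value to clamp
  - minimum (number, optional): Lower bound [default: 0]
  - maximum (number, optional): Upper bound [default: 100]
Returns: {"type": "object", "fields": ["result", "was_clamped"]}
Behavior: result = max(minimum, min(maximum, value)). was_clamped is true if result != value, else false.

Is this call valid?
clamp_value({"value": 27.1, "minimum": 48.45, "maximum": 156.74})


Checking all required parameters present and types match... All valid.
Valid


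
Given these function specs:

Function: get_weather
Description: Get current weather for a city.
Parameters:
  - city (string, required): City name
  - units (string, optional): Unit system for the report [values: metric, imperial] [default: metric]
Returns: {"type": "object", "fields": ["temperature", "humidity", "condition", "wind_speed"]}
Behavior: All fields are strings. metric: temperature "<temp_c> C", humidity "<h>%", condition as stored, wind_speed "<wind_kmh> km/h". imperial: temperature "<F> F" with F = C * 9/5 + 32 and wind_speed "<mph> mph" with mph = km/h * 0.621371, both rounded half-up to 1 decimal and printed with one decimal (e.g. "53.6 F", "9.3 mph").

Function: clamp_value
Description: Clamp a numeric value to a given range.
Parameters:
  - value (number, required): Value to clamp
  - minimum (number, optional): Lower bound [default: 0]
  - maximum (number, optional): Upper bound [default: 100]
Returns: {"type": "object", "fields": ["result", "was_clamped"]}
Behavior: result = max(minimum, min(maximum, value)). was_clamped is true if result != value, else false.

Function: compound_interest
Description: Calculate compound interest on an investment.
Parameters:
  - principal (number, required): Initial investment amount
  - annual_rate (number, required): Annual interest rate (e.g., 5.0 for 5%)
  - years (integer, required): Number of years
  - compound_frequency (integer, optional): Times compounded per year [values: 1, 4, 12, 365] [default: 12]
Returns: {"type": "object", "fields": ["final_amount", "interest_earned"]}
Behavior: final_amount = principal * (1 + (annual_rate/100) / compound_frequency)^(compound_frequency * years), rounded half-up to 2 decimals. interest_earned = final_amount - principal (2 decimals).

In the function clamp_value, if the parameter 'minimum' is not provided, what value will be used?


The clamp_value spec declares:
  - minimum (number, optional): Lower bound [default: 0]
Default:
0


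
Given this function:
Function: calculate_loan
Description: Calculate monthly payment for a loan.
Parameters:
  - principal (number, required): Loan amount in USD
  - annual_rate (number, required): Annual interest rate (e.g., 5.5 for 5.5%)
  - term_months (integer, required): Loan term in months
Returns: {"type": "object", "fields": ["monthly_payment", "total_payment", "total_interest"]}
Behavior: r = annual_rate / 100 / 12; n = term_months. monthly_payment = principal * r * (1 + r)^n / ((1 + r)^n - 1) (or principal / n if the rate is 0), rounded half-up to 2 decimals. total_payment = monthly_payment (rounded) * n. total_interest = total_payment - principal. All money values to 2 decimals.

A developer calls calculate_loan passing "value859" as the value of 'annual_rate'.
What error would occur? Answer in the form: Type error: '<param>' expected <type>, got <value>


Spec: 'annual_rate' is declared as number; "value859" is a string.
Type error: 'annual_rate' expected number, got "value859"


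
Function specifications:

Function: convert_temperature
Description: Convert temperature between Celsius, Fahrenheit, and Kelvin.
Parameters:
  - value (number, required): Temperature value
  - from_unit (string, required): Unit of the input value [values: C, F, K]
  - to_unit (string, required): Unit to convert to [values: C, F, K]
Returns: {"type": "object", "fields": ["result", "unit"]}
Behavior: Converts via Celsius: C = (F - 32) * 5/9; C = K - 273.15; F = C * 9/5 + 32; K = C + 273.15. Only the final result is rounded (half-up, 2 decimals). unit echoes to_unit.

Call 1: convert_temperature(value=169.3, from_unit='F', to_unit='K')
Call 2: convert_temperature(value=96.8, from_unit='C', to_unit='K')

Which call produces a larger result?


Call 1:
  To C: (169.3 - 32) * 5/9 = 76.277778
  To K: 76.277778 + 273.15 = 349.427778
  Round to 2 decimals: 349.43
  -> 349.43 K
Call 2:
  Input already in C: 96.8
  To K: 96.8 + 273.15 = 369.95
  Round to 2 decimals: 369.95
  -> 369.95 K
Call 2 (369.95 K)


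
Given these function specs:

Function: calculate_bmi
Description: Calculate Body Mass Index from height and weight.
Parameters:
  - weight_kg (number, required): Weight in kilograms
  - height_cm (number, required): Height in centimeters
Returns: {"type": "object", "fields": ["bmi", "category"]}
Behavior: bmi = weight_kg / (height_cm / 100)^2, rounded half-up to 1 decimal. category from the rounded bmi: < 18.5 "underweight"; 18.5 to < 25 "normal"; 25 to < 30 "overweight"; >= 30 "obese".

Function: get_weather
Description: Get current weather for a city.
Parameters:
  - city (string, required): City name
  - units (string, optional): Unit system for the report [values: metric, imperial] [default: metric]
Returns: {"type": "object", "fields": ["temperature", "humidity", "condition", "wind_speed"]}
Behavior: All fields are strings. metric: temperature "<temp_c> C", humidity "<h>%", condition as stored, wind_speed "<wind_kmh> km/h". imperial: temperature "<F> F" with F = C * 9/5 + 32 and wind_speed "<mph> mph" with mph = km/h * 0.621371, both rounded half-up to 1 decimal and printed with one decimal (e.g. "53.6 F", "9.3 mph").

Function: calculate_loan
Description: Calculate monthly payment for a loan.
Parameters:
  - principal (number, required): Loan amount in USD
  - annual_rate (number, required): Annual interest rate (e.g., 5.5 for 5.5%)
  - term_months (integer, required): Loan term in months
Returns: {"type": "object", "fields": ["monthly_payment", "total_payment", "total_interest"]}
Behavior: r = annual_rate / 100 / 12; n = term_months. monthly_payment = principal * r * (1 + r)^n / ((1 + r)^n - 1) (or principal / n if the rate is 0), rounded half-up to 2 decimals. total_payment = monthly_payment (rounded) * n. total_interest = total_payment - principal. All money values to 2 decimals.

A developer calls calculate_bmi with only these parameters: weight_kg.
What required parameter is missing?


Required parameters: weight_kg, height_cm
Provided: weight_kg
Missing: height_cm
height_cm


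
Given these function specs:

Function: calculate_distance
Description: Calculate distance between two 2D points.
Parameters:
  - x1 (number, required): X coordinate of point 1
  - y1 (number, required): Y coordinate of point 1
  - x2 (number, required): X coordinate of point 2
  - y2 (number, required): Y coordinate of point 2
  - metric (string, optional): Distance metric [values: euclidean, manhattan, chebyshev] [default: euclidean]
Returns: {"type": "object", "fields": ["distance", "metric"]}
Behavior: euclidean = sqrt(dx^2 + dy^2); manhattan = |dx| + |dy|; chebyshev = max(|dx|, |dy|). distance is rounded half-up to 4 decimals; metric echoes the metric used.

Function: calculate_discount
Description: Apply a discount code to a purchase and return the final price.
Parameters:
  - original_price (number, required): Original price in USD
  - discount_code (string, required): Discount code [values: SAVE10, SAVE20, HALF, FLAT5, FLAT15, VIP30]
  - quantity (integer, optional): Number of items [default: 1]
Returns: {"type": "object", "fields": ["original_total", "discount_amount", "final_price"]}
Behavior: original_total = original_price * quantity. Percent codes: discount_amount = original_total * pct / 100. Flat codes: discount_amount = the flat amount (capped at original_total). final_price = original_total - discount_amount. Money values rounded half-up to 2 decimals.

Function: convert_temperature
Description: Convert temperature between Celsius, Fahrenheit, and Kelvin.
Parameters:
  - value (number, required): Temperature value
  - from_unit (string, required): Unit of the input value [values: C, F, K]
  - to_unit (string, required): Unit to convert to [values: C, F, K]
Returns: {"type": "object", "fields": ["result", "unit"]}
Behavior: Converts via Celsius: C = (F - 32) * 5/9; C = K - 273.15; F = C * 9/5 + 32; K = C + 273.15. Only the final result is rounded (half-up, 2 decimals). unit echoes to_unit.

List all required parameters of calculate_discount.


Parameters of calculate_discount and their required/optional flag:
  original_price: required
  discount_code: required
  quantity: optional
discount_code, original_price


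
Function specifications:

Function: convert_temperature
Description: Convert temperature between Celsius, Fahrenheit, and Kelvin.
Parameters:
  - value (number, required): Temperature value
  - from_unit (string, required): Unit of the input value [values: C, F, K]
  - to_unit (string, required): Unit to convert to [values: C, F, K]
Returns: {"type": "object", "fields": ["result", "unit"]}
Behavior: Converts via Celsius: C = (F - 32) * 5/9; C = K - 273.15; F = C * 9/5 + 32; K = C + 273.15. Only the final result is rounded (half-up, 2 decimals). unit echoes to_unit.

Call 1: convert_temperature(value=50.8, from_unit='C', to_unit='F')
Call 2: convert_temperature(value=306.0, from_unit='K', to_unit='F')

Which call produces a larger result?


Call 1:
  Input already in C: 50.8
  To F: 50.8 * 9/5 + 32 = 123.44
  Round to 2 decimals: 123.44
  -> 123.44 F
Call 2:
  To C: 306 - 273.15 = 32.85
  To F: 32.85 * 9/5 + 32 = 91.13
  Round to 2 decimals: 91.13
  -> 91.13 F
Call 1 (123.44 F)


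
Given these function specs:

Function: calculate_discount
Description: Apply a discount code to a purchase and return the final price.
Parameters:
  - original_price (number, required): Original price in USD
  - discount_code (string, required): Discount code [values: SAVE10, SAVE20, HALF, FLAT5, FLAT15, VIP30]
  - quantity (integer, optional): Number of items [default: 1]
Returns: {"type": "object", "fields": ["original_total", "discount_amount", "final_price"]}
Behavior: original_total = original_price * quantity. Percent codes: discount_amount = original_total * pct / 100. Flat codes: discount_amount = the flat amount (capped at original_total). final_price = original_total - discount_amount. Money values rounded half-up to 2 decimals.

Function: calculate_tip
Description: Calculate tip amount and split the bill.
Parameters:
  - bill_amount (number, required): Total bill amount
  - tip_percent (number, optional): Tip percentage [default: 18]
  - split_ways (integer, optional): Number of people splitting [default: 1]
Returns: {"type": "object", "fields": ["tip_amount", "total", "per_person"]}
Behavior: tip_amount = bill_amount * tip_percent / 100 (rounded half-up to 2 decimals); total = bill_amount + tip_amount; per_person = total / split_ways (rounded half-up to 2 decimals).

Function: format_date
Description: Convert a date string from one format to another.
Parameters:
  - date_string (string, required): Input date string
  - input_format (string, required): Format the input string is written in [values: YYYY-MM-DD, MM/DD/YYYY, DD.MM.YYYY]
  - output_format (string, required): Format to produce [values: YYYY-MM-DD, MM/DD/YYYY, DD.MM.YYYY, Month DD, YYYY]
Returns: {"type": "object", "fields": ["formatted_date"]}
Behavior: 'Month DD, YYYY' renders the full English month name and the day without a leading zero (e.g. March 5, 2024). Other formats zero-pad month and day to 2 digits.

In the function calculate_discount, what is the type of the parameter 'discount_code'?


The calculate_discount spec declares:
  - discount_code (string, required): Discount code [values: SAVE10, SAVE20, HALF, FLAT5, FLAT15, VIP30]
Type:
string


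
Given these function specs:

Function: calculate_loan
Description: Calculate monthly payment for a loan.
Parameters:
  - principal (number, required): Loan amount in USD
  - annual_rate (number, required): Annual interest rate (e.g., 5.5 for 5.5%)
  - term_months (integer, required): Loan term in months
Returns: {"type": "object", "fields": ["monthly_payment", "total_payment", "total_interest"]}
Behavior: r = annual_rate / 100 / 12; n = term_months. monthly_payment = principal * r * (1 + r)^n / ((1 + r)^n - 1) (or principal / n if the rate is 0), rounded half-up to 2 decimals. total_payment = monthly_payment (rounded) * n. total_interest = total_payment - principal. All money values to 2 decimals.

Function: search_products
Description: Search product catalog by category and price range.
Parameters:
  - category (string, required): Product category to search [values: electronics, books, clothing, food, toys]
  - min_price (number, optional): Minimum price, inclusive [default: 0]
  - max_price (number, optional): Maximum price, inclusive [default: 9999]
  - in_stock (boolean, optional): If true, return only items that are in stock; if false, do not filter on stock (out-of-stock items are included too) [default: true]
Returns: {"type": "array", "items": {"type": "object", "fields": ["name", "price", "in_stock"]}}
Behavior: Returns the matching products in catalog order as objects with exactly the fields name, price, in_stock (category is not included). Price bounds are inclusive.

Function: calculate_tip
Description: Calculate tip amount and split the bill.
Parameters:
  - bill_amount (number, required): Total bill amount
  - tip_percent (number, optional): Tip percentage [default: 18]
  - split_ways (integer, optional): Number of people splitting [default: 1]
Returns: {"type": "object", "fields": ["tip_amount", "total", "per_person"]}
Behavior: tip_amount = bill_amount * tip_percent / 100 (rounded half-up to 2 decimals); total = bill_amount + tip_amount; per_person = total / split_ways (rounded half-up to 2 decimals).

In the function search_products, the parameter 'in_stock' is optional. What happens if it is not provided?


The search_products spec declares:
  - in_stock (boolean, optional): If true, return only items that are in stock; if false, do not filter on stock (out-of-stock items are included too) [default: true]
It defaults to true


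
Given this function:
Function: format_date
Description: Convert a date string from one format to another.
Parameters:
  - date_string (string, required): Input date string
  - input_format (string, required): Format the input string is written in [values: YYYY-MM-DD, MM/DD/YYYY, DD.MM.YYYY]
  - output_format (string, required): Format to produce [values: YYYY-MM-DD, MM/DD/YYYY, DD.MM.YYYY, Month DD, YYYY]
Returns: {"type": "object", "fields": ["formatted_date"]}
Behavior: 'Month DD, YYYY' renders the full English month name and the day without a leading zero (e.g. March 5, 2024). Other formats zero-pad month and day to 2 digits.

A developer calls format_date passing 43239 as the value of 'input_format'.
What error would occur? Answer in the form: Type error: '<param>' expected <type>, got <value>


Spec: 'input_format' is declared as string; 43239 is an integer.
Type error: 'input_format' expected string, got 43239


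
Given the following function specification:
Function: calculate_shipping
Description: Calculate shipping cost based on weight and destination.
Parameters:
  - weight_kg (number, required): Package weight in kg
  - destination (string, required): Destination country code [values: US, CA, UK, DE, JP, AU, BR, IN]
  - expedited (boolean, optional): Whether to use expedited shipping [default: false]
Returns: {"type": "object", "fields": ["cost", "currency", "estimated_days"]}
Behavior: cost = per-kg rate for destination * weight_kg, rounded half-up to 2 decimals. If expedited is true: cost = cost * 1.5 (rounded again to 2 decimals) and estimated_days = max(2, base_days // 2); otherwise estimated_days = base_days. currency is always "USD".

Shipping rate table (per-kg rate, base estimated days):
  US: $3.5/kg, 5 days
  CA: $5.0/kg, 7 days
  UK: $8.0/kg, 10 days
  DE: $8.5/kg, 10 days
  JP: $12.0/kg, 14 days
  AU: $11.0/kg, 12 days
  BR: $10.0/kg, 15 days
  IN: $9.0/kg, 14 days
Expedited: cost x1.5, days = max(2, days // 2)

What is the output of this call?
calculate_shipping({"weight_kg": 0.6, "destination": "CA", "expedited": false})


Rate for CA: $5.0/kg, base 7 days
cost = 5.0 * 0.6 = 3 -> 3.00
expedited not set/false: estimated_days = 7
Output:
{"cost": 3.0, "currency": "USD", "estimated_days": 7}
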